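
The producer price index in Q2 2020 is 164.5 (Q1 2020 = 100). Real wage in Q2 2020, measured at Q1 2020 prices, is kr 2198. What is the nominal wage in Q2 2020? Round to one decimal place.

Nominal = Real × (Index/100) = 2198 × (164.5/100)
        = 2198 × 1.645 = 3615.7100

3615.7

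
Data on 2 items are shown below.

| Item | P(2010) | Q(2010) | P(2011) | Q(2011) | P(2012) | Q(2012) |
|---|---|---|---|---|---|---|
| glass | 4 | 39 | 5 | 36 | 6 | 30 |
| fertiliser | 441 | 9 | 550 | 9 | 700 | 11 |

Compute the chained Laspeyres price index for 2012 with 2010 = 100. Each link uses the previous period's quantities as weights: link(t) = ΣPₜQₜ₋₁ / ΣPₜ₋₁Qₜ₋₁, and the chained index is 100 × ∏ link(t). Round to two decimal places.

Link 2010→2011:
ΣP(2011)Q(2010) = 5×39 + 550×9 = 195 + 4950 = 5145
ΣP(2010)Q(2010) = 4×39 + 441×9 = 156 + 3969 = 4125
link = 5145/4125 = 1.247273
Link 2011→2012:
ΣP(2012)Q(2011) = 6×36 + 700×9 = 216 + 6300 = 6516
ΣP(2011)Q(2011) = 5×36 + 550×9 = 180 + 4950 = 5130
link = 6516/5130 = 1.270175
Chained index = 100 × 1.247273 × 1.270175 = 158.4255

158.43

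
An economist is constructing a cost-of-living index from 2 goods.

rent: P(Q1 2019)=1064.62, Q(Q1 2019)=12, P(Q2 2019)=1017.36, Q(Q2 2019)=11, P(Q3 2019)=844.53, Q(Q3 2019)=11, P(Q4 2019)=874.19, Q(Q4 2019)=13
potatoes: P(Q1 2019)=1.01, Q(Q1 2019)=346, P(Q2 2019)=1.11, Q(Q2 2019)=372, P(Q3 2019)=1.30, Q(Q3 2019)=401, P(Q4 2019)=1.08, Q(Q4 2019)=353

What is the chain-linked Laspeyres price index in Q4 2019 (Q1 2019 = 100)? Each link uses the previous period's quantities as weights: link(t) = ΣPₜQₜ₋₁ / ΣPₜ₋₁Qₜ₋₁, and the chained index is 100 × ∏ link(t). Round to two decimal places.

Link Q1 2019→Q2 2019:
ΣP(Q2 2019)Q(Q1 2019) = 1017.36×12 + 1.11×346 = 12208.32 + 384.06 = 12592.38
ΣP(Q1 2019)Q(Q1 2019) = 1064.62×12 + 1.01×346 = 12775.44 + 349.46 = 13124.9
link = 12592.38/13124.9 = 0.959427
Link Q2 2019→Q3 2019:
ΣP(Q3 2019)Q(Q2 2019) = 844.53×11 + 1.30×372 = 9289.83 + 483.6 = 9773.43
ΣP(Q2 2019)Q(Q2 2019) = 1017.36×11 + 1.11×372 = 11190.96 + 412.92 = 11603.88
link = 9773.43/11603.88 = 0.842255
Link Q3 2019→Q4 2019:
ΣP(Q4 2019)Q(Q3 2019) = 874.19×11 + 1.08×401 = 9616.09 + 433.08 = 10049.17
ΣP(Q3 2019)Q(Q3 2019) = 844.53×11 + 1.30×401 = 9289.83 + 521.3 = 9811.13
link = 10049.17/9811.13 = 1.024262
Chained index = 100 × 0.959427 × 0.842255 × 1.024262 = 82.7688

82.77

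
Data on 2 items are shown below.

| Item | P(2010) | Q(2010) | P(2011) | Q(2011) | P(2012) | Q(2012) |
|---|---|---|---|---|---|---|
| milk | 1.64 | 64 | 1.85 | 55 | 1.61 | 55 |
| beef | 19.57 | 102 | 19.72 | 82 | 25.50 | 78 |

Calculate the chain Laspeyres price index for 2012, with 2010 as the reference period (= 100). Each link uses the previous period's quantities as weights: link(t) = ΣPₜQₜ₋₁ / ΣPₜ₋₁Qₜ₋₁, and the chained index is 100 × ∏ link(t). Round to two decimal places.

128.54

Link 2010→2011:
ΣP(2011)Q(2010) = 1.85×64 + 19.72×102 = 118.4 + 2011.44 = 2129.84
ΣP(2010)Q(2010) = 1.64×64 + 19.57×102 = 104.96 + 1996.14 = 2101.1
link = 2129.84/2101.1 = 1.013679
Link 2011→2012:
ΣP(2012)Q(2011) = 1.61×55 + 25.50×82 = 88.55 + 2091 = 2179.55
ΣP(2011)Q(2011) = 1.85×55 + 19.72×82 = 101.75 + 1617.04 = 1718.79
link = 2179.55/1718.79 = 1.268072
Chained index = 100 × 1.013679 × 1.268072 = 128.5418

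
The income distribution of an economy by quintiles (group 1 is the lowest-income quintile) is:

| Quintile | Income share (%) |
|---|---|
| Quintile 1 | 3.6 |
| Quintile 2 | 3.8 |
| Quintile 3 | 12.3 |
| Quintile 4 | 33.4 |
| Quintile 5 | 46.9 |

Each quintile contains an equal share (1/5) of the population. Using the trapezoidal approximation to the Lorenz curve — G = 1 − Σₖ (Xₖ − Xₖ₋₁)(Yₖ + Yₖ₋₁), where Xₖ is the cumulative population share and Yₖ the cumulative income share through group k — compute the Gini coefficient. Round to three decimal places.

Cumulative income shares Yₖ: 0.0360, 0.0740, 0.1970, 0.5310, 1.0000
Σ (Xₖ−Xₖ₋₁)(Yₖ+Yₖ₋₁) = (1/5)(0.0360+0.0000) + (1/5)(0.0740+0.0360) + (1/5)(0.1970+0.0740) + (1/5)(0.5310+0.1970) + (1/5)(1.0000+0.5310)
  = 0.0072 + 0.0220 + 0.0542 + 0.1456 + 0.3062 = 0.5352
G = 1 − 0.5352 = 0.4648

0.465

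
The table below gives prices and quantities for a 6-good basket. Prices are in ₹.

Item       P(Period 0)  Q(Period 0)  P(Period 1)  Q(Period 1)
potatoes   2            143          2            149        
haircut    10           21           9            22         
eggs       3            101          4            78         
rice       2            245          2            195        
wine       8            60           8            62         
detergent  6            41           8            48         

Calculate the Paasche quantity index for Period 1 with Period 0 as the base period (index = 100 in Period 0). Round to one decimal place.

Paasche quantity index uses current-period prices as weights.
ΣP(Period 1)·Q(Period 1) = 2×149 + 9×22 + 4×78 + 2×195 + 8×62 + 8×48 = 298 + 198 + 312 + 390 + 496 + 384 = 2078
ΣP(Period 1)·Q(Period 0) = 2×143 + 9×21 + 4×101 + 2×245 + 8×60 + 8×41 = 286 + 189 + 404 + 490 + 480 + 328 = 2177
Index = 2078 / 2177 × 100 = 95.4525

95.5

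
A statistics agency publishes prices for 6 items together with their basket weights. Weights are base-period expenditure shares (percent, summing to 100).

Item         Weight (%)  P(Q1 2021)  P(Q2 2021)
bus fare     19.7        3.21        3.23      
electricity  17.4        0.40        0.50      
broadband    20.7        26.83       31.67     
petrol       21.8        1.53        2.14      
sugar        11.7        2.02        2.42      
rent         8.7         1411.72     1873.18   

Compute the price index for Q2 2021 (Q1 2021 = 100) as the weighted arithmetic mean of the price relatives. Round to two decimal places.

bus fare: 19.7 × (3.23/3.21) = 19.7 × 1.006231 = 19.8227
electricity: 17.4 × (0.50/0.40) = 17.4 × 1.250000 = 21.7500
broadband: 20.7 × (31.67/26.83) = 20.7 × 1.180395 = 24.4342
petrol: 21.8 × (2.14/1.53) = 21.8 × 1.398693 = 30.4915
sugar: 11.7 × (2.42/2.02) = 11.7 × 1.198020 = 14.0168
rent: 8.7 × (1873.18/1411.72) = 8.7 × 1.326878 = 11.5438
Index = Σ wᵢ·(p₁ᵢ/p₀ᵢ) = 19.8227 + 21.7500 + 24.4342 + 30.4915 + 14.0168 + 11.5438 = 122.0591

122.06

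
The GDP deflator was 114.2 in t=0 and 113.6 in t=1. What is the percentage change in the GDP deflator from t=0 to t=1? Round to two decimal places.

Change = (113.6 − 114.2) / 114.2 × 100
       = -0.6 / 114.2 × 100 = -0.5254%

-0.53%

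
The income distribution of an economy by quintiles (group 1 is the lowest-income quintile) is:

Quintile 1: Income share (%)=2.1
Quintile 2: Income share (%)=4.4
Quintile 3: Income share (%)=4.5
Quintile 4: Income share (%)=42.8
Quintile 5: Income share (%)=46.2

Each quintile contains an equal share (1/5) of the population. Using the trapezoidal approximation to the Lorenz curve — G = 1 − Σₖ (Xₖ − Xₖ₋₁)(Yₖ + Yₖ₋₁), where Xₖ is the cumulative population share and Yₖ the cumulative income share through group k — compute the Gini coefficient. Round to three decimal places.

0.506

Cumulative income shares Yₖ: 0.0210, 0.0650, 0.1100, 0.5380, 1.0000
Σ (Xₖ−Xₖ₋₁)(Yₖ+Yₖ₋₁) = (1/5)(0.0210+0.0000) + (1/5)(0.0650+0.0210) + (1/5)(0.1100+0.0650) + (1/5)(0.5380+0.1100) + (1/5)(1.0000+0.5380)
  = 0.0042 + 0.0172 + 0.0350 + 0.1296 + 0.3076 = 0.4936
G = 1 − 0.4936 = 0.5064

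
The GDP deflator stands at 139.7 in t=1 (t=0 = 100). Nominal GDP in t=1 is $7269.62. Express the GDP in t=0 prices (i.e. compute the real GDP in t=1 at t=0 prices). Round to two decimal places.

Real = Nominal ÷ (Index/100) = 7269.62 ÷ (139.7/100)
     = 7269.62 ÷ 1.397 = 5203.7366

5203.74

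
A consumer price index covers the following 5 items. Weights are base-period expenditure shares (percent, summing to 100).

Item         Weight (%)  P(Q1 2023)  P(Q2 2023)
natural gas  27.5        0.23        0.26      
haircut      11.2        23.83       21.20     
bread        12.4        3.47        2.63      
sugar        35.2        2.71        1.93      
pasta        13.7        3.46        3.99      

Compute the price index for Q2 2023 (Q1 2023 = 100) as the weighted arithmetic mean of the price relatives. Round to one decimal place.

natural gas: 27.5 × (0.26/0.23) = 27.5 × 1.130435 = 31.0870
haircut: 11.2 × (21.20/23.83) = 11.2 × 0.889635 = 9.9639
bread: 12.4 × (2.63/3.47) = 12.4 × 0.757925 = 9.3983
sugar: 35.2 × (1.93/2.71) = 35.2 × 0.712177 = 25.0686
pasta: 13.7 × (3.99/3.46) = 13.7 × 1.153179 = 15.7986
Index = Σ wᵢ·(p₁ᵢ/p₀ᵢ) = 31.0870 + 9.9639 + 9.3983 + 25.0686 + 15.7986 = 91.3163

91.3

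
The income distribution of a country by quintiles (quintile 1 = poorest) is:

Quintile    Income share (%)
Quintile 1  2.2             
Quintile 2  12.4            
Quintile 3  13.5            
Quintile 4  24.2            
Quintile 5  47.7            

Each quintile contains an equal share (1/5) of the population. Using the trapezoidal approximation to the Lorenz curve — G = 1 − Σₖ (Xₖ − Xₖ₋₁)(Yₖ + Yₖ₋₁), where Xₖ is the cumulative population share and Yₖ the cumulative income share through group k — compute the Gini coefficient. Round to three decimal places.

0.411

Cumulative income shares Yₖ: 0.0220, 0.1460, 0.2810, 0.5230, 1.0000
Σ (Xₖ−Xₖ₋₁)(Yₖ+Yₖ₋₁) = (1/5)(0.0220+0.0000) + (1/5)(0.1460+0.0220) + (1/5)(0.2810+0.1460) + (1/5)(0.5230+0.2810) + (1/5)(1.0000+0.5230)
  = 0.0044 + 0.0336 + 0.0854 + 0.1608 + 0.3046 = 0.5888
G = 1 − 0.5888 = 0.4112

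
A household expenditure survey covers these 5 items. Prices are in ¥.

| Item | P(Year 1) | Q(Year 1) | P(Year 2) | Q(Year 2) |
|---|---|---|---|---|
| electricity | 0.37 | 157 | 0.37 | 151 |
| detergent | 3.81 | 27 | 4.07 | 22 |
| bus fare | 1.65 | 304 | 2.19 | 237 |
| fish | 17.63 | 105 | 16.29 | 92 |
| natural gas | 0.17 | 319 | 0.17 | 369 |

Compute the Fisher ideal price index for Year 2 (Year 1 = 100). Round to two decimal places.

Laspeyres component (base-period weights):
ΣP(Year 2)Q(Year 1) = 0.37×157 + 4.07×27 + 2.19×304 + 16.29×105 + 0.17×319 = 58.09 + 109.89 + 665.76 + 1710.45 + 54.23 = 2598.42
ΣP(Year 1)Q(Year 1) = 0.37×157 + 3.81×27 + 1.65×304 + 17.63×105 + 0.17×319 = 58.09 + 102.87 + 501.6 + 1851.15 + 54.23 = 2567.94
L = 2598.42 / 2567.94 × 100 = 101.1869
Paasche component (current-period weights):
ΣP(Year 2)Q(Year 2) = 0.37×151 + 4.07×22 + 2.19×237 + 16.29×92 + 0.17×369 = 55.87 + 89.54 + 519.03 + 1498.68 + 62.73 = 2225.85
ΣP(Year 1)Q(Year 2) = 0.37×151 + 3.81×22 + 1.65×237 + 17.63×92 + 0.17×369 = 55.87 + 83.82 + 391.05 + 1621.96 + 62.73 = 2215.43
P = 2225.85 / 2215.43 × 100 = 100.4703
Fisher = √(L × P) = √(101.1869 × 100.4703) = 100.8280

100.83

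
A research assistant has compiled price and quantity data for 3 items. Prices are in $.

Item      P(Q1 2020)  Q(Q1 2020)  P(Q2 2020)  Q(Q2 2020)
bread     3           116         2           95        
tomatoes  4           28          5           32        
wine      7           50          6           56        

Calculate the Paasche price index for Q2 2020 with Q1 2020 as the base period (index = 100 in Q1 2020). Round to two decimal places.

Paasche price index uses current-period quantities as weights.
ΣP(Q2 2020)·Q(Q2 2020) = 2×95 + 5×32 + 6×56 = 190 + 160 + 336 = 686
ΣP(Q1 2020)·Q(Q2 2020) = 3×95 + 4×32 + 7×56 = 285 + 128 + 392 = 805
Index = 686 / 805 × 100 = 85.2174

85.22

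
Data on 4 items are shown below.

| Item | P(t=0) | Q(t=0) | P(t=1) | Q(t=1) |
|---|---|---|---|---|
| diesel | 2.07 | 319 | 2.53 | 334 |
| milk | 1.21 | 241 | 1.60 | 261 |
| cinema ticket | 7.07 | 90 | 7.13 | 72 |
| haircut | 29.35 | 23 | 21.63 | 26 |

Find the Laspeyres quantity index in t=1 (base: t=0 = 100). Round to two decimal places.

Laspeyres quantity index uses base-period prices as weights.
ΣP(t=0)·Q(t=1) = 2.07×334 + 1.21×261 + 7.07×72 + 29.35×26 = 691.38 + 315.81 + 509.04 + 763.1 = 2279.33
ΣP(t=0)·Q(t=0) = 2.07×319 + 1.21×241 + 7.07×90 + 29.35×23 = 660.33 + 291.61 + 636.3 + 675.05 = 2263.29
Index = 2279.33 / 2263.29 × 100 = 100.7087

100.71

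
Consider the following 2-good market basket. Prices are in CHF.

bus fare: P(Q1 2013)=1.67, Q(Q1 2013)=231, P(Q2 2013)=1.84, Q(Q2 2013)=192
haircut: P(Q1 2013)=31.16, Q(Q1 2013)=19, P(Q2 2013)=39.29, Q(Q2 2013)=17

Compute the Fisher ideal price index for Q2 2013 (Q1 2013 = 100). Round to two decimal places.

119.95

Laspeyres component (base-period weights):
ΣP(Q2 2013)Q(Q1 2013) = 1.84×231 + 39.29×19 = 425.04 + 746.51 = 1171.55
ΣP(Q1 2013)Q(Q1 2013) = 1.67×231 + 31.16×19 = 385.77 + 592.04 = 977.81
L = 1171.55 / 977.81 × 100 = 119.8137
Paasche component (current-period weights):
ΣP(Q2 2013)Q(Q2 2013) = 1.84×192 + 39.29×17 = 353.28 + 667.93 = 1021.21
ΣP(Q1 2013)Q(Q2 2013) = 1.67×192 + 31.16×17 = 320.64 + 529.72 = 850.36
P = 1021.21 / 850.36 × 100 = 120.0915
Fisher = √(L × P) = √(119.8137 × 120.0915) = 119.9525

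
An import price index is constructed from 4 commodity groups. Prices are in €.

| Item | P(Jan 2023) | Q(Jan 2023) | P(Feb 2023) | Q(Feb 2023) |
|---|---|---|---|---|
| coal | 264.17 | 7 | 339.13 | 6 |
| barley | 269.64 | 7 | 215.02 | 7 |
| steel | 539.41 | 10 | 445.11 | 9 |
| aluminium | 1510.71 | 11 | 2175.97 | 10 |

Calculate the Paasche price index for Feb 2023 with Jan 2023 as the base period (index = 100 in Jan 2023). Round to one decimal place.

Paasche price index uses current-period quantities as weights.
ΣP(Feb 2023)·Q(Feb 2023) = 339.13×6 + 215.02×7 + 445.11×9 + 2175.97×10 = 2034.78 + 1505.14 + 4005.99 + 21759.7 = 29305.61
ΣP(Jan 2023)·Q(Feb 2023) = 264.17×6 + 269.64×7 + 539.41×9 + 1510.71×10 = 1585.02 + 1887.48 + 4854.69 + 15107.1 = 23434.29
Index = 29305.61 / 23434.29 × 100 = 125.0544

125.1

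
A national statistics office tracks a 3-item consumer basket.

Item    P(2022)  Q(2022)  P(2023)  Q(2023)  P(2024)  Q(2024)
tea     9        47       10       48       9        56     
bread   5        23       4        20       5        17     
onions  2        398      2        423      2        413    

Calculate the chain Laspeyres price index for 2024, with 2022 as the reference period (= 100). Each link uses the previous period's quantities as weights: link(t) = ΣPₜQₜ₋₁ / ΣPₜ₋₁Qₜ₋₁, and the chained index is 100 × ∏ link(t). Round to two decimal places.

Link 2022→2023:
ΣP(2023)Q(2022) = 10×47 + 4×23 + 2×398 = 470 + 92 + 796 = 1358
ΣP(2022)Q(2022) = 9×47 + 5×23 + 2×398 = 423 + 115 + 796 = 1334
link = 1358/1334 = 1.017991
Link 2023→2024:
ΣP(2024)Q(2023) = 9×48 + 5×20 + 2×423 = 432 + 100 + 846 = 1378
ΣP(2023)Q(2023) = 10×48 + 4×20 + 2×423 = 480 + 80 + 846 = 1406
link = 1378/1406 = 0.980085
Chained index = 100 × 1.017991 × 0.980085 = 99.7718

99.77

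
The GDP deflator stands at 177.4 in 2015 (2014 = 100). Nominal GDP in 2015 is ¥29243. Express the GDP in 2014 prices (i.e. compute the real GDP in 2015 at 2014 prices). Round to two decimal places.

Real = Nominal ÷ (Index/100) = 29243 ÷ (177.4/100)
     = 29243 ÷ 1.774 = 16484.2165

16484.22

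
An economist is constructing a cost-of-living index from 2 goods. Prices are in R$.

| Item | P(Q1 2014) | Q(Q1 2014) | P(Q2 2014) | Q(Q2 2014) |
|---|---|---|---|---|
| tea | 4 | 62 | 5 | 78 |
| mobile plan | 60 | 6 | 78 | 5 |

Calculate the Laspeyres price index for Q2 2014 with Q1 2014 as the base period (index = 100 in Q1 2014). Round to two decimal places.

127.96

Laspeyres price index uses base-period quantities as weights.
ΣP(Q2 2014)·Q(Q1 2014) = 5×62 + 78×6 = 310 + 468 = 778
ΣP(Q1 2014)·Q(Q1 2014) = 4×62 + 60×6 = 248 + 360 = 608
Index = 778 / 608 × 100 = 127.9605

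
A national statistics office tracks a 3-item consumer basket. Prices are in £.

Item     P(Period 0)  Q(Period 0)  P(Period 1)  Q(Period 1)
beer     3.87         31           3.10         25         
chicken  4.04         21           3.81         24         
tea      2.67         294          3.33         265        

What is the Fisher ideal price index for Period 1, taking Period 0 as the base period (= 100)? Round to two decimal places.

Laspeyres component (base-period weights):
ΣP(Period 1)Q(Period 0) = 3.10×31 + 3.81×21 + 3.33×294 = 96.1 + 80.01 + 979.02 = 1155.13
ΣP(Period 0)Q(Period 0) = 3.87×31 + 4.04×21 + 2.67×294 = 119.97 + 84.84 + 784.98 = 989.79
L = 1155.13 / 989.79 × 100 = 116.7046
Paasche component (current-period weights):
ΣP(Period 1)Q(Period 1) = 3.10×25 + 3.81×24 + 3.33×265 = 77.5 + 91.44 + 882.45 = 1051.39
ΣP(Period 0)Q(Period 1) = 3.87×25 + 4.04×24 + 2.67×265 = 96.75 + 96.96 + 707.55 = 901.26
P = 1051.39 / 901.26 × 100 = 116.6578
Fisher = √(L × P) = √(116.7046 × 116.6578) = 116.6812

116.68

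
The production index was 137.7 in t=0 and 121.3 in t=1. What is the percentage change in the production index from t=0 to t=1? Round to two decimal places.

Change = (121.3 − 137.7) / 137.7 × 100
       = -16.4 / 137.7 × 100 = -11.9099%

-11.91%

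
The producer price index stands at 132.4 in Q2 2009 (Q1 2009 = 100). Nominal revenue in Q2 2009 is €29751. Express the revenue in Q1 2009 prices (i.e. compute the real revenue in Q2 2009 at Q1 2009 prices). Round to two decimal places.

22470.54

Real = Nominal ÷ (Index/100) = 29751 ÷ (132.4/100)
     = 29751 ÷ 1.324 = 22470.5438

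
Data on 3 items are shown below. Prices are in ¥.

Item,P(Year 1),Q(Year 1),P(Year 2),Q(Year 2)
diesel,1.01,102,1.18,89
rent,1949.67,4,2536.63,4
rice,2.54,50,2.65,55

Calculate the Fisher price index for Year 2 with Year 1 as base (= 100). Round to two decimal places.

Laspeyres component (base-period weights):
ΣP(Year 2)Q(Year 1) = 1.18×102 + 2536.63×4 + 2.65×50 = 120.36 + 10146.52 + 132.5 = 10399.38
ΣP(Year 1)Q(Year 1) = 1.01×102 + 1949.67×4 + 2.54×50 = 103.02 + 7798.68 + 127 = 8028.7
L = 10399.38 / 8028.7 × 100 = 129.5276
Paasche component (current-period weights):
ΣP(Year 2)Q(Year 2) = 1.18×89 + 2536.63×4 + 2.65×55 = 105.02 + 10146.52 + 145.75 = 10397.29
ΣP(Year 1)Q(Year 2) = 1.01×89 + 1949.67×4 + 2.54×55 = 89.89 + 7798.68 + 139.7 = 8028.27
P = 10397.29 / 8028.27 × 100 = 129.5085
Fisher = √(L × P) = √(129.5276 × 129.5085) = 129.5180

129.52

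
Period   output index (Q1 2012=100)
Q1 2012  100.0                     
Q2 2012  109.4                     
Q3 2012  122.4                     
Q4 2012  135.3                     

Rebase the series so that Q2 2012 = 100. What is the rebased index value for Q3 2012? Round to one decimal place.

111.9

Rebased(Q3 2012) = 122.4 / 109.4 × 100 = 111.8830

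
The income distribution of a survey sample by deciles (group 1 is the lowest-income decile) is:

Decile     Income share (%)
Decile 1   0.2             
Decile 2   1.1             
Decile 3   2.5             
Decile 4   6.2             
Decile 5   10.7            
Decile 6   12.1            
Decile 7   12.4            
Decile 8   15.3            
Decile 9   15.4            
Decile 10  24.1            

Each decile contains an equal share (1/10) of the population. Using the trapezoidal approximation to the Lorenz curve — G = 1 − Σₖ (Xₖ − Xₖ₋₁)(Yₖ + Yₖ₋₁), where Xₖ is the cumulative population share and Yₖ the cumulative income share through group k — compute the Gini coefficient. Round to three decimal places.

0.399

Cumulative income shares Yₖ: 0.0020, 0.0130, 0.0380, 0.1000, 0.2070, 0.3280, 0.4520, 0.6050, 0.7590, 1.0000
Σ (Xₖ−Xₖ₋₁)(Yₖ+Yₖ₋₁) = (1/10)(0.0020+0.0000) + (1/10)(0.0130+0.0020) + (1/10)(0.0380+0.0130) + (1/10)(0.1000+0.0380) + (1/10)(0.2070+0.1000) + (1/10)(0.3280+0.2070) + (1/10)(0.4520+0.3280) + (1/10)(0.6050+0.4520) + (1/10)(0.7590+0.6050) + (1/10)(1.0000+0.7590)
  = 0.0002 + 0.0015 + 0.0051 + 0.0138 + 0.0307 + 0.0535 + 0.0780 + 0.1057 + 0.1364 + 0.1759 = 0.6008
G = 1 − 0.6008 = 0.3992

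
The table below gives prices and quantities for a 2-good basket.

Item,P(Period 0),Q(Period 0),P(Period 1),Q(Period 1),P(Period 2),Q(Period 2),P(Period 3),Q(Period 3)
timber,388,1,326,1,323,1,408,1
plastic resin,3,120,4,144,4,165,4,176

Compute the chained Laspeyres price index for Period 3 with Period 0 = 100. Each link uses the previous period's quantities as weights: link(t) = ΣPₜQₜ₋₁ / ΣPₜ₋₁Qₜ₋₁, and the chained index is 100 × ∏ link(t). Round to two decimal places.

116.68

Link Period 0→Period 1:
ΣP(Period 1)Q(Period 0) = 326×1 + 4×120 = 326 + 480 = 806
ΣP(Period 0)Q(Period 0) = 388×1 + 3×120 = 388 + 360 = 748
link = 806/748 = 1.077540
Link Period 1→Period 2:
ΣP(Period 2)Q(Period 1) = 323×1 + 4×144 = 323 + 576 = 899
ΣP(Period 1)Q(Period 1) = 326×1 + 4×144 = 326 + 576 = 902
link = 899/902 = 0.996674
Link Period 2→Period 3:
ΣP(Period 3)Q(Period 2) = 408×1 + 4×165 = 408 + 660 = 1068
ΣP(Period 2)Q(Period 2) = 323×1 + 4×165 = 323 + 660 = 983
link = 1068/983 = 1.086470
Chained index = 100 × 1.077540 × 0.996674 × 1.086470 = 116.6821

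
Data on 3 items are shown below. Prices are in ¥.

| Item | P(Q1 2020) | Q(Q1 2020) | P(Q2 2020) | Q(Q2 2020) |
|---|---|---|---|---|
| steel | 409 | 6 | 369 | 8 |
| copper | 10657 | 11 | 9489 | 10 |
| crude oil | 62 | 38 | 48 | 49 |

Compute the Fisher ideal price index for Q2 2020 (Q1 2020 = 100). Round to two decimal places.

88.80

Laspeyres component (base-period weights):
ΣP(Q2 2020)Q(Q1 2020) = 369×6 + 9489×11 + 48×38 = 2214 + 104379 + 1824 = 108417
ΣP(Q1 2020)Q(Q1 2020) = 409×6 + 10657×11 + 62×38 = 2454 + 117227 + 2356 = 122037
L = 108417 / 122037 × 100 = 88.8395
Paasche component (current-period weights):
ΣP(Q2 2020)Q(Q2 2020) = 369×8 + 9489×10 + 48×49 = 2952 + 94890 + 2352 = 100194
ΣP(Q1 2020)Q(Q2 2020) = 409×8 + 10657×10 + 62×49 = 3272 + 106570 + 3038 = 112880
P = 100194 / 112880 × 100 = 88.7615
Fisher = √(L × P) = √(88.8395 × 88.7615) = 88.8005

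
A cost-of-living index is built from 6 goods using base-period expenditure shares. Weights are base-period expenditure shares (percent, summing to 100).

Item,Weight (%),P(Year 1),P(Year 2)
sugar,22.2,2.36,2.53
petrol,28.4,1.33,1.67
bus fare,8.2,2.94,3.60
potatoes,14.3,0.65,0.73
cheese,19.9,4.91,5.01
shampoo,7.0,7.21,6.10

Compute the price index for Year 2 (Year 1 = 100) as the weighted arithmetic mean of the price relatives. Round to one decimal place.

111.8

sugar: 22.2 × (2.53/2.36) = 22.2 × 1.072034 = 23.7992
petrol: 28.4 × (1.67/1.33) = 28.4 × 1.255639 = 35.6602
bus fare: 8.2 × (3.60/2.94) = 8.2 × 1.224490 = 10.0408
potatoes: 14.3 × (0.73/0.65) = 14.3 × 1.123077 = 16.0600
cheese: 19.9 × (5.01/4.91) = 19.9 × 1.020367 = 20.3053
shampoo: 7.0 × (6.10/7.21) = 7.0 × 0.846047 = 5.9223
Index = Σ wᵢ·(p₁ᵢ/p₀ᵢ) = 23.7992 + 35.6602 + 10.0408 + 16.0600 + 20.3053 + 5.9223 = 111.7877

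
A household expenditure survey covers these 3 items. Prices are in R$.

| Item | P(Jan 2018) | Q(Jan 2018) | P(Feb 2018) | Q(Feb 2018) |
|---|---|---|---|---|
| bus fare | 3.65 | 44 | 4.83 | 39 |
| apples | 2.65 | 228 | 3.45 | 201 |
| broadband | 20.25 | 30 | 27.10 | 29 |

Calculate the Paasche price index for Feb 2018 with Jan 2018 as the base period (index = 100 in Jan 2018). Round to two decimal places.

Paasche price index uses current-period quantities as weights.
ΣP(Feb 2018)·Q(Feb 2018) = 4.83×39 + 3.45×201 + 27.10×29 = 188.37 + 693.45 + 785.9 = 1667.72
ΣP(Jan 2018)·Q(Feb 2018) = 3.65×39 + 2.65×201 + 20.25×29 = 142.35 + 532.65 + 587.25 = 1262.25
Index = 1667.72 / 1262.25 × 100 = 132.1228

132.12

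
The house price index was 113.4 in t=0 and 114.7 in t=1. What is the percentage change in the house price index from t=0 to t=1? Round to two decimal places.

1.15%

Change = (114.7 − 113.4) / 113.4 × 100
       = 1.3 / 113.4 × 100 = 1.1464%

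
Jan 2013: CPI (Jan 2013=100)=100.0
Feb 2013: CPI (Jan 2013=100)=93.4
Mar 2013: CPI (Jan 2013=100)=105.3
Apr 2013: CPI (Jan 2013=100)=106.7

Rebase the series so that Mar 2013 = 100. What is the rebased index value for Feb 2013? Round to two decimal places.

Rebased(Feb 2013) = 93.4 / 105.3 × 100 = 88.6990

88.70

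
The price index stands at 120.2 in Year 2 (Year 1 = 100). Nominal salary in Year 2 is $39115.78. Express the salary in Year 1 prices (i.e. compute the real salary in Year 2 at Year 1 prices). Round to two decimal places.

32542.25

Real = Nominal ÷ (Index/100) = 39115.78 ÷ (120.2/100)
     = 39115.78 ÷ 1.202 = 32542.2463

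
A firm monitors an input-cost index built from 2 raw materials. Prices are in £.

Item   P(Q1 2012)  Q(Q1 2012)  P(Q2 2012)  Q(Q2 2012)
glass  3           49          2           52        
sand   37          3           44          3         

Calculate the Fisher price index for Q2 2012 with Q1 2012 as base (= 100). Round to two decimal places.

88.77

Laspeyres component (base-period weights):
ΣP(Q2 2012)Q(Q1 2012) = 2×49 + 44×3 = 98 + 132 = 230
ΣP(Q1 2012)Q(Q1 2012) = 3×49 + 37×3 = 147 + 111 = 258
L = 230 / 258 × 100 = 89.1473
Paasche component (current-period weights):
ΣP(Q2 2012)Q(Q2 2012) = 2×52 + 44×3 = 104 + 132 = 236
ΣP(Q1 2012)Q(Q2 2012) = 3×52 + 37×3 = 156 + 111 = 267
P = 236 / 267 × 100 = 88.3895
Fisher = √(L × P) = √(89.1473 × 88.3895) = 88.7676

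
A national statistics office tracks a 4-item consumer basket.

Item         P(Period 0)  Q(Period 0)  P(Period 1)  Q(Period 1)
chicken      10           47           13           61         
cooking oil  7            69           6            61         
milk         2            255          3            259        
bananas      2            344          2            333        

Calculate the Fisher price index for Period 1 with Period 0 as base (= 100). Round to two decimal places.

Laspeyres component (base-period weights):
ΣP(Period 1)Q(Period 0) = 13×47 + 6×69 + 3×255 + 2×344 = 611 + 414 + 765 + 688 = 2478
ΣP(Period 0)Q(Period 0) = 10×47 + 7×69 + 2×255 + 2×344 = 470 + 483 + 510 + 688 = 2151
L = 2478 / 2151 × 100 = 115.2022
Paasche component (current-period weights):
ΣP(Period 1)Q(Period 1) = 13×61 + 6×61 + 3×259 + 2×333 = 793 + 366 + 777 + 666 = 2602
ΣP(Period 0)Q(Period 1) = 10×61 + 7×61 + 2×259 + 2×333 = 610 + 427 + 518 + 666 = 2221
P = 2602 / 2221 × 100 = 117.1544
Fisher = √(L × P) = √(115.2022 × 117.1544) = 116.1742

116.17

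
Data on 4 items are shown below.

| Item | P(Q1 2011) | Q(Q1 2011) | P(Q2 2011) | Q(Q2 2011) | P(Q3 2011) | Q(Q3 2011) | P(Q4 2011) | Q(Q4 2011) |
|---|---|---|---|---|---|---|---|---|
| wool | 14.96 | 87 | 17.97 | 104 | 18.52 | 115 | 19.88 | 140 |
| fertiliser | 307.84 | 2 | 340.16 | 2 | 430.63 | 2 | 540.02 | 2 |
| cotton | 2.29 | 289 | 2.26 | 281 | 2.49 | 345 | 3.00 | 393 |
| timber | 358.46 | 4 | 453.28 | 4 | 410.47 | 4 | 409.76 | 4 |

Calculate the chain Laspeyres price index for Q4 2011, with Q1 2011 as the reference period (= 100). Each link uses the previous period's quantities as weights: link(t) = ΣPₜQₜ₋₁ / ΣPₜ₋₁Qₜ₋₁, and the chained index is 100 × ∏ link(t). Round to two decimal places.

132.49

Link Q1 2011→Q2 2011:
ΣP(Q2 2011)Q(Q1 2011) = 17.97×87 + 340.16×2 + 2.26×289 + 453.28×4 = 1563.39 + 680.32 + 653.14 + 1813.12 = 4709.97
ΣP(Q1 2011)Q(Q1 2011) = 14.96×87 + 307.84×2 + 2.29×289 + 358.46×4 = 1301.52 + 615.68 + 661.81 + 1433.84 = 4012.85
link = 4709.97/4012.85 = 1.173722
Link Q2 2011→Q3 2011:
ΣP(Q3 2011)Q(Q2 2011) = 18.52×104 + 430.63×2 + 2.49×281 + 410.47×4 = 1926.08 + 861.26 + 699.69 + 1641.88 = 5128.91
ΣP(Q2 2011)Q(Q2 2011) = 17.97×104 + 340.16×2 + 2.26×281 + 453.28×4 = 1868.88 + 680.32 + 635.06 + 1813.12 = 4997.38
link = 5128.91/4997.38 = 1.026320
Link Q3 2011→Q4 2011:
ΣP(Q4 2011)Q(Q3 2011) = 19.88×115 + 540.02×2 + 3.00×345 + 409.76×4 = 2286.2 + 1080.04 + 1035 + 1639.04 = 6040.28
ΣP(Q3 2011)Q(Q3 2011) = 18.52×115 + 430.63×2 + 2.49×345 + 410.47×4 = 2129.8 + 861.26 + 859.05 + 1641.88 = 5491.99
link = 6040.28/5491.99 = 1.099834
Chained index = 100 × 1.173722 × 1.026320 × 1.099834 = 132.4876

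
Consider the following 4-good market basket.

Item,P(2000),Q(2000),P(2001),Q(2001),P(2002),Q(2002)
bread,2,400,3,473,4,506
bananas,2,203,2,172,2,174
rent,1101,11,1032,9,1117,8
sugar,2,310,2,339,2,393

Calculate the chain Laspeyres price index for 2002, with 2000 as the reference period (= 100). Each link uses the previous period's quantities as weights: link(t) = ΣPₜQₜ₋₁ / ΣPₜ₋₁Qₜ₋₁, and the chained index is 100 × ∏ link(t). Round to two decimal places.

107.71

Link 2000→2001:
ΣP(2001)Q(2000) = 3×400 + 2×203 + 1032×11 + 2×310 = 1200 + 406 + 11352 + 620 = 13578
ΣP(2000)Q(2000) = 2×400 + 2×203 + 1101×11 + 2×310 = 800 + 406 + 12111 + 620 = 13937
link = 13578/13937 = 0.974241
Link 2001→2002:
ΣP(2002)Q(2001) = 4×473 + 2×172 + 1117×9 + 2×339 = 1892 + 344 + 10053 + 678 = 12967
ΣP(2001)Q(2001) = 3×473 + 2×172 + 1032×9 + 2×339 = 1419 + 344 + 9288 + 678 = 11729
link = 12967/11729 = 1.105550
Chained index = 100 × 0.974241 × 1.105550 = 107.7073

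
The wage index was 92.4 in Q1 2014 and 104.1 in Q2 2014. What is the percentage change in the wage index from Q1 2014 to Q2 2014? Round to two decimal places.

Change = (104.1 − 92.4) / 92.4 × 100
       = 11.7 / 92.4 × 100 = 12.6623%

12.66%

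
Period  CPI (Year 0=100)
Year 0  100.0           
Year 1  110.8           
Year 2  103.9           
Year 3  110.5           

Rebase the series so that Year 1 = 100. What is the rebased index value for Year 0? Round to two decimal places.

Rebased(Year 0) = 100.0 / 110.8 × 100 = 90.2527

90.25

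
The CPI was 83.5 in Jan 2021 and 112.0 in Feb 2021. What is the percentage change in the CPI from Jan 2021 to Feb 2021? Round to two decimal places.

34.13%

Change = (112.0 − 83.5) / 83.5 × 100
       = 28.5 / 83.5 × 100 = 34.1317%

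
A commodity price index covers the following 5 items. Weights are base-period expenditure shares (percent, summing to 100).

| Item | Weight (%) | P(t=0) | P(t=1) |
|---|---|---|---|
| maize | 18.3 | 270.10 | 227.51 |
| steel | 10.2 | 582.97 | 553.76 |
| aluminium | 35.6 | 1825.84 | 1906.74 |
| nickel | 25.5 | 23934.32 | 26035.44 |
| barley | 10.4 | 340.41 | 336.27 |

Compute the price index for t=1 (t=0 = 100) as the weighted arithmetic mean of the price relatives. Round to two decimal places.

maize: 18.3 × (227.51/270.10) = 18.3 × 0.842318 = 15.4144
steel: 10.2 × (553.76/582.97) = 10.2 × 0.949895 = 9.6889
aluminium: 35.6 × (1906.74/1825.84) = 35.6 × 1.044308 = 37.1774
nickel: 25.5 × (26035.44/23934.32) = 25.5 × 1.087787 = 27.7386
barley: 10.4 × (336.27/340.41) = 10.4 × 0.987838 = 10.2735
Index = Σ wᵢ·(p₁ᵢ/p₀ᵢ) = 15.4144 + 9.6889 + 37.1774 + 27.7386 + 10.2735 = 100.2928

100.29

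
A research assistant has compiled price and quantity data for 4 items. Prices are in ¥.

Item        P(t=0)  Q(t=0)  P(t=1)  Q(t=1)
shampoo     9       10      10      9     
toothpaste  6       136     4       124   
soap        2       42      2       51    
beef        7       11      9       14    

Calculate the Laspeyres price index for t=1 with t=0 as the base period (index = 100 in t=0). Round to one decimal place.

Laspeyres price index uses base-period quantities as weights.
ΣP(t=1)·Q(t=0) = 10×10 + 4×136 + 2×42 + 9×11 = 100 + 544 + 84 + 99 = 827
ΣP(t=0)·Q(t=0) = 9×10 + 6×136 + 2×42 + 7×11 = 90 + 816 + 84 + 77 = 1067
Index = 827 / 1067 × 100 = 77.5070

77.5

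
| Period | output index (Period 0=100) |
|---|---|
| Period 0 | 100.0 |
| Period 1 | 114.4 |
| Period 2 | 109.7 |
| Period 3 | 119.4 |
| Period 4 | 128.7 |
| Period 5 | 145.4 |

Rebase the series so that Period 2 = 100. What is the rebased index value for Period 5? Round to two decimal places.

132.54

Rebased(Period 5) = 145.4 / 109.7 × 100 = 132.5433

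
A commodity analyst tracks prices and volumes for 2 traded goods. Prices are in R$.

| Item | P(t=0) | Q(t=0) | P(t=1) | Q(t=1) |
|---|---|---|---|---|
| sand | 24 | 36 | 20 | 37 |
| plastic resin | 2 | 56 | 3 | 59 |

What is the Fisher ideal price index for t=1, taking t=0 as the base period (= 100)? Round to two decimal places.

Laspeyres component (base-period weights):
ΣP(t=1)Q(t=0) = 20×36 + 3×56 = 720 + 168 = 888
ΣP(t=0)Q(t=0) = 24×36 + 2×56 = 864 + 112 = 976
L = 888 / 976 × 100 = 90.9836
Paasche component (current-period weights):
ΣP(t=1)Q(t=1) = 20×37 + 3×59 = 740 + 177 = 917
ΣP(t=0)Q(t=1) = 24×37 + 2×59 = 888 + 118 = 1006
P = 917 / 1006 × 100 = 91.1531
Fisher = √(L × P) = √(90.9836 × 91.1531) = 91.0683

91.07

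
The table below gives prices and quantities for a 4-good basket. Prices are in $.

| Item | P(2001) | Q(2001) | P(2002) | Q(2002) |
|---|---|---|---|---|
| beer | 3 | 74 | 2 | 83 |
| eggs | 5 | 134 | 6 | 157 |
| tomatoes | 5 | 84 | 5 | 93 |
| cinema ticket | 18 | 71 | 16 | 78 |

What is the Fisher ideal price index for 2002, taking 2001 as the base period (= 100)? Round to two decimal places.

97.00

Laspeyres component (base-period weights):
ΣP(2002)Q(2001) = 2×74 + 6×134 + 5×84 + 16×71 = 148 + 804 + 420 + 1136 = 2508
ΣP(2001)Q(2001) = 3×74 + 5×134 + 5×84 + 18×71 = 222 + 670 + 420 + 1278 = 2590
L = 2508 / 2590 × 100 = 96.8340
Paasche component (current-period weights):
ΣP(2002)Q(2002) = 2×83 + 6×157 + 5×93 + 16×78 = 166 + 942 + 465 + 1248 = 2821
ΣP(2001)Q(2002) = 3×83 + 5×157 + 5×93 + 18×78 = 249 + 785 + 465 + 1404 = 2903
P = 2821 / 2903 × 100 = 97.1753
Fisher = √(L × P) = √(96.8340 × 97.1753) = 97.0045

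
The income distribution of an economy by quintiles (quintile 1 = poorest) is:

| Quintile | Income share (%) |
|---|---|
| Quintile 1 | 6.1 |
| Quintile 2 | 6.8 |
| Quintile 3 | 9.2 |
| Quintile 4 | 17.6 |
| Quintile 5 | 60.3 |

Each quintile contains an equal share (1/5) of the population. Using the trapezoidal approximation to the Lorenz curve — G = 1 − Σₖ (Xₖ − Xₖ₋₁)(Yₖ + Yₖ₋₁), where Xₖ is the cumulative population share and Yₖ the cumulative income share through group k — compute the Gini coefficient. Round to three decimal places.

0.477

Cumulative income shares Yₖ: 0.0610, 0.1290, 0.2210, 0.3970, 1.0000
Σ (Xₖ−Xₖ₋₁)(Yₖ+Yₖ₋₁) = (1/5)(0.0610+0.0000) + (1/5)(0.1290+0.0610) + (1/5)(0.2210+0.1290) + (1/5)(0.3970+0.2210) + (1/5)(1.0000+0.3970)
  = 0.0122 + 0.0380 + 0.0700 + 0.1236 + 0.2794 = 0.5232
G = 1 − 0.5232 = 0.4768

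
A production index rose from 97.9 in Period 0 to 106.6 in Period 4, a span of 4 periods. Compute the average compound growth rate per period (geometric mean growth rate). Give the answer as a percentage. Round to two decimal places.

Growth factor = (106.6/97.9)^(1/4) = (1.088866)^(1/4) = 1.021512
Growth rate = 1.021512 − 1 = 0.021512 = 2.1512%

2.15%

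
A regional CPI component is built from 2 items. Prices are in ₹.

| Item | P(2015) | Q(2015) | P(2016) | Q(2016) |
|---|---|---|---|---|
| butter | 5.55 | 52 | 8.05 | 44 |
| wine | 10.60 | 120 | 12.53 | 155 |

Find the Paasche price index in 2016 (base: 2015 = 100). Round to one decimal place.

121.7

Paasche price index uses current-period quantities as weights.
ΣP(2016)·Q(2016) = 8.05×44 + 12.53×155 = 354.2 + 1942.15 = 2296.35
ΣP(2015)·Q(2016) = 5.55×44 + 10.60×155 = 244.2 + 1643 = 1887.2
Index = 2296.35 / 1887.2 × 100 = 121.6803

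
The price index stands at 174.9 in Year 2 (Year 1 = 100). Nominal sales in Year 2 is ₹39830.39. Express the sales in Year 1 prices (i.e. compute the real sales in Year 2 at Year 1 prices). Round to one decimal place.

Real = Nominal ÷ (Index/100) = 39830.39 ÷ (174.9/100)
     = 39830.39 ÷ 1.749 = 22773.2361

22773.2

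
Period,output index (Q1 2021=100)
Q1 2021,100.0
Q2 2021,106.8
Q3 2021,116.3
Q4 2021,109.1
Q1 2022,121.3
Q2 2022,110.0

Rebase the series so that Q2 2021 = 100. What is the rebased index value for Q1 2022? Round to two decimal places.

Rebased(Q1 2022) = 121.3 / 106.8 × 100 = 113.5768

113.58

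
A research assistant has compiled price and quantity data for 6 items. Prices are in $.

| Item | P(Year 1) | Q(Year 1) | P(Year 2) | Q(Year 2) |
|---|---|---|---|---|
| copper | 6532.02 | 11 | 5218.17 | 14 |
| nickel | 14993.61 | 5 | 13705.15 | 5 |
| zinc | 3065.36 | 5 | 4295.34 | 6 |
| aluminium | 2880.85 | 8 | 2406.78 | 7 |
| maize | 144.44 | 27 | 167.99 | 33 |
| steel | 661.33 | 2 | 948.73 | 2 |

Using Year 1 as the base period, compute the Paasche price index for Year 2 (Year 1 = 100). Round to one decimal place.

Paasche price index uses current-period quantities as weights.
ΣP(Year 2)·Q(Year 2) = 5218.17×14 + 13705.15×5 + 4295.34×6 + 2406.78×7 + 167.99×33 + 948.73×2 = 73054.38 + 68525.75 + 25772.04 + 16847.46 + 5543.67 + 1897.46 = 191640.76
ΣP(Year 1)·Q(Year 2) = 6532.02×14 + 14993.61×5 + 3065.36×6 + 2880.85×7 + 144.44×33 + 661.33×2 = 91448.28 + 74968.05 + 18392.16 + 20165.95 + 4766.52 + 1322.66 = 211063.62
Index = 191640.76 / 211063.62 × 100 = 90.7976

90.8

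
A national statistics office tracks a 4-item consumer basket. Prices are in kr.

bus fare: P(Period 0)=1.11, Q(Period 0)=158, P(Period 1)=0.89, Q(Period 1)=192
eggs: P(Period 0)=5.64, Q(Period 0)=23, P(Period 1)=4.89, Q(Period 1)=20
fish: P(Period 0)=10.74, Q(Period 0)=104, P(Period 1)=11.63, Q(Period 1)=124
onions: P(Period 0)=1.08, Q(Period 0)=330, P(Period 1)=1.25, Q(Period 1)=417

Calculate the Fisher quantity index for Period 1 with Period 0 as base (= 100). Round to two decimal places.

Laspeyres component (base-period weights):
ΣP(Period 0)Q(Period 1) = 1.11×192 + 5.64×20 + 10.74×124 + 1.08×417 = 213.12 + 112.8 + 1331.76 + 450.36 = 2108.04
ΣP(Period 0)Q(Period 0) = 1.11×158 + 5.64×23 + 10.74×104 + 1.08×330 = 175.38 + 129.72 + 1116.96 + 356.4 = 1778.46
L = 2108.04 / 1778.46 × 100 = 118.5318
Paasche component (current-period weights):
ΣP(Period 1)Q(Period 1) = 0.89×192 + 4.89×20 + 11.63×124 + 1.25×417 = 170.88 + 97.8 + 1442.12 + 521.25 = 2232.05
ΣP(Period 1)Q(Period 0) = 0.89×158 + 4.89×23 + 11.63×104 + 1.25×330 = 140.62 + 112.47 + 1209.52 + 412.5 = 1875.11
P = 2232.05 / 1875.11 × 100 = 119.0357
Fisher = √(L × P) = √(118.5318 × 119.0357) = 118.7835

118.78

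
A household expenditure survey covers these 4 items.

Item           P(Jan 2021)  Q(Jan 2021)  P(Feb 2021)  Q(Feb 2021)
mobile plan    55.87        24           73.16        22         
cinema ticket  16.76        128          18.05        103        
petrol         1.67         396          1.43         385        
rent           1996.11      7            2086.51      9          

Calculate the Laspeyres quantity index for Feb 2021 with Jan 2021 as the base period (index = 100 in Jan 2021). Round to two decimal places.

Laspeyres quantity index uses base-period prices as weights.
ΣP(Jan 2021)·Q(Feb 2021) = 55.87×22 + 16.76×103 + 1.67×385 + 1996.11×9 = 1229.14 + 1726.28 + 642.95 + 17964.99 = 21563.36
ΣP(Jan 2021)·Q(Jan 2021) = 55.87×24 + 16.76×128 + 1.67×396 + 1996.11×7 = 1340.88 + 2145.28 + 661.32 + 13972.77 = 18120.25
Index = 21563.36 / 18120.25 × 100 = 119.0014

119.00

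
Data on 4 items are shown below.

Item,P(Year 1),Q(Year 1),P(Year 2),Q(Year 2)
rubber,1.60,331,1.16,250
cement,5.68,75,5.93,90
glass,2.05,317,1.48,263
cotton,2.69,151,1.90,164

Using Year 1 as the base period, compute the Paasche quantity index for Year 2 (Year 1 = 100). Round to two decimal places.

96.20

Paasche quantity index uses current-period prices as weights.
ΣP(Year 2)·Q(Year 2) = 1.16×250 + 5.93×90 + 1.48×263 + 1.90×164 = 290 + 533.7 + 389.24 + 311.6 = 1524.54
ΣP(Year 2)·Q(Year 1) = 1.16×331 + 5.93×75 + 1.48×317 + 1.90×151 = 383.96 + 444.75 + 469.16 + 286.9 = 1584.77
Index = 1524.54 / 1584.77 × 100 = 96.1994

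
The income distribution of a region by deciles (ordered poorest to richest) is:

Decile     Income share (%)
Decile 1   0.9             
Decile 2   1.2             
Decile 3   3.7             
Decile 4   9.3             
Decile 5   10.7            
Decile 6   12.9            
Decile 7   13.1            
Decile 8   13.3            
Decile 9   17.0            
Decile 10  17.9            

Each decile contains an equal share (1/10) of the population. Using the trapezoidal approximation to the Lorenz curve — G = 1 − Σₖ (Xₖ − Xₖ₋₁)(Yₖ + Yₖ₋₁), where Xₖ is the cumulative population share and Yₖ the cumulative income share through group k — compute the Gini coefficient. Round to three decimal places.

Cumulative income shares Yₖ: 0.0090, 0.0210, 0.0580, 0.1510, 0.2580, 0.3870, 0.5180, 0.6510, 0.8210, 1.0000
Σ (Xₖ−Xₖ₋₁)(Yₖ+Yₖ₋₁) = (1/10)(0.0090+0.0000) + (1/10)(0.0210+0.0090) + (1/10)(0.0580+0.0210) + (1/10)(0.1510+0.0580) + (1/10)(0.2580+0.1510) + (1/10)(0.3870+0.2580) + (1/10)(0.5180+0.3870) + (1/10)(0.6510+0.5180) + (1/10)(0.8210+0.6510) + (1/10)(1.0000+0.8210)
  = 0.0009 + 0.0030 + 0.0079 + 0.0209 + 0.0409 + 0.0645 + 0.0905 + 0.1169 + 0.1472 + 0.1821 = 0.6748
G = 1 − 0.6748 = 0.3252

0.325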